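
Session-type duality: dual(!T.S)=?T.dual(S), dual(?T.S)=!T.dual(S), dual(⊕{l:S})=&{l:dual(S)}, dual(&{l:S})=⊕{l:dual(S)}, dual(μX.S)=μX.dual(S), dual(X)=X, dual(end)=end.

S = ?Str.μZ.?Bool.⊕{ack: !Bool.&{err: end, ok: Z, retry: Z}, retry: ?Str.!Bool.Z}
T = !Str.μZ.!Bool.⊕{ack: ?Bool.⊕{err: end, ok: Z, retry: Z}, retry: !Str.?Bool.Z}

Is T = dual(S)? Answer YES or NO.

NO

?Str | !Str  ✓
  μZ | μZ  ✓ (μ self-dual)
    ?Bool | !Bool  ✓
      ⊕{ack,retry} | ⊕{ack,retry}  ✗ choice polarity not flipped — not dual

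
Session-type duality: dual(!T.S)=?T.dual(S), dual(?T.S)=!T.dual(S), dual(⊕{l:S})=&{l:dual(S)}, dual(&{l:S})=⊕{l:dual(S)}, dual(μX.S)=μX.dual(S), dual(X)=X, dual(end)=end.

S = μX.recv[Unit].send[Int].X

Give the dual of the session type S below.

μX.send[Unit].recv[Int].X

μX = μX  (binder kept)
  recv[Unit] = send[Unit]
    send[Int] = recv[Int]
      dual(X) = X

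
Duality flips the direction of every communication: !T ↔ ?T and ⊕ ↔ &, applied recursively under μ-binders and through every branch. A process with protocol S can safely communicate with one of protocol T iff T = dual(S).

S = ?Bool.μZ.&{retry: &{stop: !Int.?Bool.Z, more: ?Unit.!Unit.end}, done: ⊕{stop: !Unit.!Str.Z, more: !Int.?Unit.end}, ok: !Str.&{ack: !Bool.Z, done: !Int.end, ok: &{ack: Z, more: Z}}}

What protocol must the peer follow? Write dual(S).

!Bool.μZ.⊕{retry: ⊕{stop: ?Int.!Bool.Z, more: !Unit.?Unit.end}, done: &{stop: ?Unit.?Str.Z, more: ?Int.!Unit.end}, ok: ?Str.⊕{ack: ?Bool.Z, done: ?Int.end, ok: ⊕{ack: Z, more: Z}}}

?Bool → !Bool
  μZ → μZ  (binder kept)
    &{retry,done,ok} → ⊕{retry,done,ok}  (external→internal)
      • retry:
        &{stop,more} → ⊕{stop,more}  (external→internal)
          • stop:
            !Int → ?Int
              ?Bool → !Bool
                Z self-dual
          • more:
            ?Unit → !Unit
              !Unit → ?Unit
                end self-dual
      • done:
        ⊕{stop,more} → &{stop,more}  (internal→external)
          • stop:
            !Unit → ?Unit
              !Str → ?Str
                Z self-dual
          • more:
            !Int → ?Int
              ?Unit → !Unit
                end self-dual
      • ok:
        !Str → ?Str
          &{ack,done,ok} → ⊕{ack,done,ok}  (external→internal)
            • ack:
              !Bool → ?Bool
                Z self-dual
            • done:
              !Int → ?Int
                end self-dual
            • ok:
              &{ack,more} → ⊕{ack,more}  (external→internal)
                • ack:
                  Z self-dual
                • more:
                  Z self-dual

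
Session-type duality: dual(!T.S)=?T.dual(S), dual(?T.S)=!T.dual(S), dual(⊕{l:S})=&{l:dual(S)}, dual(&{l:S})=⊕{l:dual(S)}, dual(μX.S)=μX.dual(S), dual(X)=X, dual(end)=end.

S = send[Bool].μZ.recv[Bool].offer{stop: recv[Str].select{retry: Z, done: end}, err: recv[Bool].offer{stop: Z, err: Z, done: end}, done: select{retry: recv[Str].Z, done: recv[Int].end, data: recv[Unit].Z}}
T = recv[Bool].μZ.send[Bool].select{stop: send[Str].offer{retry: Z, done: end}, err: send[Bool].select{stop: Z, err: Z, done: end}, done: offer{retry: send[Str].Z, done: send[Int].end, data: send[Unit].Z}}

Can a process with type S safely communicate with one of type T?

YES

send[Bool] | recv[Bool]  ok
  μZ | μZ  ok (rec unchanged)
    recv[Bool] | send[Bool]  ok
      offer{stop,err,done} | select{stop,err,done}  ok same labels
        • stop:
          recv[Str] | send[Str]  ok
            select{retry,done} | offer{retry,done}  ok same labels
              • retry:
                Z | Z  ok
              • done:
                end | end  ok
        • err:
          recv[Bool] | send[Bool]  ok
            offer{stop,err,done} | select{stop,err,done}  ok same labels
              • stop:
                Z | Z  ok
              • err:
                Z | Z  ok
              • done:
                end | end  ok
        • done:
          select{retry,done,data} | offer{retry,done,data}  ok same labels
            • retry:
              recv[Str] | send[Str]  ok
                Z | Z  ok
            • done:
              recv[Int] | send[Int]  ok
                end | end  ok
            • data:
              recv[Unit] | send[Unit]  ok
                Z | Z  ok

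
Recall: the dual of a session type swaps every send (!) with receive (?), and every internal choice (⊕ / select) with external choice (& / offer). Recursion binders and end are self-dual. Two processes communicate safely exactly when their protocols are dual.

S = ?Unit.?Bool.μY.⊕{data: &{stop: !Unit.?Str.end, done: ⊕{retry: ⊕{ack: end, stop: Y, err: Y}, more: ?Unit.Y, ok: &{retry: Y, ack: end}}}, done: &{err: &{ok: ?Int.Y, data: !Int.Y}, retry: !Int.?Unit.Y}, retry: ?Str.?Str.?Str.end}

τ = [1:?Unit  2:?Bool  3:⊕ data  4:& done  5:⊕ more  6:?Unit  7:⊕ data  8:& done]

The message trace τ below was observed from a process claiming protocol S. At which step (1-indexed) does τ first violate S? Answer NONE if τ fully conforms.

@1 ?Unit  ✓  cont: ?Bool.μY.…
@2 ?Bool  ✓  cont: μY.…
@3 ⊕ data  ✓  cont: &{stop: !Unit.?Str.end, done: ⊕{retry: ⊕{ack: end, stop: μY.…, err: μY.…}, more: ?Unit.μY.…, ok: &{retry: μY.…, ack: end}}}
@4 & done  ✓  cont: ⊕{retry: ⊕{ack: end, stop: μY.…, err: μY.…}, more: ?Unit.μY.…, ok: &{retry: μY.…, ack: end}}
@5 ⊕ more  ✓  cont: ?Unit.μY.…
@6 ?Unit  ✓  cont: μY.…
@7 ⊕ data  ✓  cont: &{stop: !Unit.?Str.end, done: ⊕{retry: ⊕{ack: end, stop: μY.…, err: μY.…}, more: ?Unit.μY.…, ok: &{retry: μY.…, ack: end}}}
@8 & done  ✓  cont: ⊕{retry: ⊕{ack: end, stop: μY.…, err: μY.…}, more: ?Unit.μY.…, ok: &{retry: μY.…, ack: end}}
trace exhausted — no violation

NONE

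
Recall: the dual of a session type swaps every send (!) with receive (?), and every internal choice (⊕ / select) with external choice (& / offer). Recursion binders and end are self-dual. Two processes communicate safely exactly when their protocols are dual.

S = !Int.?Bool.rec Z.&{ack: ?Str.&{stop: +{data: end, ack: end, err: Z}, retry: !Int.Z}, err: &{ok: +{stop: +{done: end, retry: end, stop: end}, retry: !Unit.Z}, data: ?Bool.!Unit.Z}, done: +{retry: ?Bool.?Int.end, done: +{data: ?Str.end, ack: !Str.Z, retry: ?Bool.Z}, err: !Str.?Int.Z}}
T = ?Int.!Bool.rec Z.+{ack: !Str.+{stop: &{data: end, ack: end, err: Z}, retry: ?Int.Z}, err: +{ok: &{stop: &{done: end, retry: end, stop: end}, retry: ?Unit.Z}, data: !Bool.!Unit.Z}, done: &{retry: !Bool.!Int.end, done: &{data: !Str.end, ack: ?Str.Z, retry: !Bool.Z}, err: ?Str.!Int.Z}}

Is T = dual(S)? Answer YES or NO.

!Int ‖ ?Int  ✓
  ?Bool ‖ !Bool  ✓
    rec Z ‖ rec Z  ✓ (binder kept)
      &{ack,err,done} ‖ +{ack,err,done}  ✓ same labels
        [ack]
          ?Str ‖ !Str  ✓
            &{stop,retry} ‖ +{stop,retry}  ✓ same labels
              [stop]
                +{data,ack,err} ‖ &{data,ack,err}  ✓ same labels
                  [data]
                    end ‖ end  ✓
                  [ack]
                    end ‖ end  ✓
                  [err]
                    Z ‖ Z  ✓
              [retry]
                !Int ‖ ?Int  ✓
                  Z ‖ Z  ✓
        [err]
          &{ok,data} ‖ +{ok,data}  ✓ same labels
            [ok]
              +{stop,retry} ‖ &{stop,retry}  ✓ same labels
                [stop]
                  +{done,retry,stop} ‖ &{done,retry,stop}  ✓ same labels
                    [done]
                      end ‖ end  ✓
                    [retry]
                      end ‖ end  ✓
                    [stop]
                      end ‖ end  ✓
                [retry]
                  !Unit ‖ ?Unit  ✓
                    Z ‖ Z  ✓
            [data]
              ?Bool ‖ !Bool  ✓
                !Unit ‖ !Unit  ✗ same direction on both sides — not dual

NO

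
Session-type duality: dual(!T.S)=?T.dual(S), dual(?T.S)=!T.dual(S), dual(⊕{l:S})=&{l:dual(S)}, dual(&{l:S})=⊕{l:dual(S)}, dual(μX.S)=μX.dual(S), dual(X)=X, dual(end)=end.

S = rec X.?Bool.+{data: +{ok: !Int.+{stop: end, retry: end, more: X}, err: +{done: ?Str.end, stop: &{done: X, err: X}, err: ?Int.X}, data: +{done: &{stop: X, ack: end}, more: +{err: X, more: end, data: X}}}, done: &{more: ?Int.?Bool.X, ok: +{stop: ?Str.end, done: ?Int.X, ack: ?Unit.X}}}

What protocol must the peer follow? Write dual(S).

rec X → rec X  (rec unchanged)
  ?Bool → !Bool
    +{data,done} → &{data,done}  (select→offer)
      • data:
        +{ok,err,data} → &{ok,err,data}  (select→offer)
          • ok:
            !Int → ?Int
              +{stop,retry,more} → &{stop,retry,more}  (select→offer)
                • stop:
                  end ↦ end
                • retry:
                  end ↦ end
                • more:
                  X ↦ X
          • err:
            +{done,stop,err} → &{done,stop,err}  (select→offer)
              • done:
                ?Str → !Str
                  end ↦ end
              • stop:
                &{done,err} → +{done,err}  (&→⊕)
                  • done:
                    X ↦ X
                  • err:
                    X ↦ X
              • err:
                ?Int → !Int
                  X ↦ X
          • data:
            +{done,more} → &{done,more}  (select→offer)
              • done:
                &{stop,ack} → +{stop,ack}  (&→⊕)
                  • stop:
                    X ↦ X
                  • ack:
                    end ↦ end
              • more:
                +{err,more,data} → &{err,more,data}  (select→offer)
                  • err:
                    X ↦ X
                  • more:
                    end ↦ end
                  • data:
                    X ↦ X
      • done:
        &{more,ok} → +{more,ok}  (&→⊕)
          • more:
            ?Int → !Int
              ?Bool → !Bool
                X ↦ X
          • ok:
            +{stop,done,ack} → &{stop,done,ack}  (select→offer)
              • stop:
                ?Str → !Str
                  end ↦ end
              • done:
                ?Int → !Int
                  X ↦ X
              • ack:
                ?Unit → !Unit
                  X ↦ X

rec X.!Bool.&{data: &{ok: ?Int.&{stop: end, retry: end, more: X}, err: &{done: !Str.end, stop: +{done: X, err: X}, err: !Int.X}, data: &{done: +{stop: X, ack: end}, more: &{err: X, more: end, data: X}}}, done: +{more: !Int.!Bool.X, ok: &{stop: !Str.end, done: !Int.X, ack: !Unit.X}}}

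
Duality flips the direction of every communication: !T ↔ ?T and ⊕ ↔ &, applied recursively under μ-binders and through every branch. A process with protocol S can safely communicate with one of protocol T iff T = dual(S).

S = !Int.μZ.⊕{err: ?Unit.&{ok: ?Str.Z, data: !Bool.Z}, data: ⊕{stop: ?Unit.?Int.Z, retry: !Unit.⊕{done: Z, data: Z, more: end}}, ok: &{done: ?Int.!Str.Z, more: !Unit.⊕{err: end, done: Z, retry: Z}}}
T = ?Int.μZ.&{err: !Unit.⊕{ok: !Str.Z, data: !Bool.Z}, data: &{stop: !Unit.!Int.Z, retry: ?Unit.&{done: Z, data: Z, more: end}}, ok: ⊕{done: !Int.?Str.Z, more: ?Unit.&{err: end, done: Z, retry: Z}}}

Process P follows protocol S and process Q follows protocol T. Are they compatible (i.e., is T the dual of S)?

!Int vs ?Int  ✓
  μZ vs μZ  ✓ (μ self-dual)
    ⊕{err,data,ok} vs &{err,data,ok}  ✓ same labels
      • err:
        ?Unit vs !Unit  ✓
          &{ok,data} vs ⊕{ok,data}  ✓ same labels
            • ok:
              ?Str vs !Str  ✓
                Z vs Z  ✓
            • data:
              !Bool vs !Bool  ✗ same direction on both sides — not dual

NO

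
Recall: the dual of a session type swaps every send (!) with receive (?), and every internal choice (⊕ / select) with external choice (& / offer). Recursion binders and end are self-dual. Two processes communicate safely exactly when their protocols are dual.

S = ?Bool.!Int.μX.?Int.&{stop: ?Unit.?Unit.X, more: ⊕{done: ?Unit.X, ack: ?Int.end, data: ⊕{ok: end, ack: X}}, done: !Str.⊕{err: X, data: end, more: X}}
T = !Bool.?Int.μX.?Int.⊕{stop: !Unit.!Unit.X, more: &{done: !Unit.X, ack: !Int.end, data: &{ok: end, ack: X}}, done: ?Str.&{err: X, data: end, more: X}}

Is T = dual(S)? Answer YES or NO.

?Bool vs !Bool  match
  !Int vs ?Int  match
    μX vs μX  match (rec unchanged)
      ?Int vs ?Int  ✗ same direction on both sides — not dual

NO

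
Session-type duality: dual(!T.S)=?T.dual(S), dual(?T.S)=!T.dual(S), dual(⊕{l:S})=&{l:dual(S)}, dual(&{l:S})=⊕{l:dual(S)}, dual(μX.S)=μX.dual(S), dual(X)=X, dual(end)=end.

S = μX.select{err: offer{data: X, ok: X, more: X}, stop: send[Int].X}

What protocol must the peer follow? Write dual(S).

μX = μX  (rec unchanged)
  select{err,stop} = offer{err,stop}  (select→offer)
    case err:
      offer{data,ok,more} = select{data,ok,more}  (external→internal)
        case data:
          X ↦ X
        case ok:
          X ↦ X
        case more:
          X ↦ X
    case stop:
      send[Int] = recv[Int]
        X ↦ X

μX.offer{err: select{data: X, ok: X, more: X}, stop: recv[Int].X}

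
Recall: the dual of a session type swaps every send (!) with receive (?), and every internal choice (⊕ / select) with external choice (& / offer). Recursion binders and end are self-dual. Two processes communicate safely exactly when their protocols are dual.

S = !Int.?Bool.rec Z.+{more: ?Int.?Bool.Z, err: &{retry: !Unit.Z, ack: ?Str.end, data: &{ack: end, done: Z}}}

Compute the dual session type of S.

?Int.!Bool.rec Z.&{more: !Int.!Bool.Z, err: +{retry: ?Unit.Z, ack: !Str.end, data: +{ack: end, done: Z}}}

!Int = ?Int
  ?Bool = !Bool
    rec Z = rec Z  (μ self-dual)
      +{more,err} = &{more,err}  (⊕→&)
        case more:
          ?Int = !Int
            ?Bool = !Bool
              Z ↦ Z
        case err:
          &{retry,ack,data} = +{retry,ack,data}  (external→internal)
            case retry:
              !Unit = ?Unit
                Z ↦ Z
            case ack:
              ?Str = !Str
                end ↦ end
            case data:
              &{ack,done} = +{ack,done}  (external→internal)
                case ack:
                  end ↦ end
                case done:
                  Z ↦ Z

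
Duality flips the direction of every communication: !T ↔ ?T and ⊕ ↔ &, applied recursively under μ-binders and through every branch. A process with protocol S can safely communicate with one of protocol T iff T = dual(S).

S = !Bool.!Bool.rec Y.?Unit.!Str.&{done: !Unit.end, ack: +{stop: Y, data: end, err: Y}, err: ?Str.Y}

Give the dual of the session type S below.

?Bool.?Bool.rec Y.!Unit.?Str.+{done: ?Unit.end, ack: &{stop: Y, data: end, err: Y}, err: !Str.Y}

!Bool ↦ ?Bool
  !Bool ↦ ?Bool
    rec Y ↦ rec Y  (binder kept)
      ?Unit ↦ !Unit
        !Str ↦ ?Str
          &{done,ack,err} ↦ +{done,ack,err}  (&→⊕)
            • done:
              !Unit ↦ ?Unit
                dual(end) = end
            • ack:
              +{stop,data,err} ↦ &{stop,data,err}  (⊕→&)
                • stop:
                  dual(Y) = Y
                • data:
                  dual(end) = end
                • err:
                  dual(Y) = Y
            • err:
              ?Str ↦ !Str
                dual(Y) = Y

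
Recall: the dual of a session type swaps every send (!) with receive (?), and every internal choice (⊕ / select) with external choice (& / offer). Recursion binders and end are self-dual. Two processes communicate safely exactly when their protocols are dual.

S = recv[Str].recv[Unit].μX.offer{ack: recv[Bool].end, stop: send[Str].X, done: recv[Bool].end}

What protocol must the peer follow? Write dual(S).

recv[Str] → send[Str]
  recv[Unit] → send[Unit]
    μX → μX  (μ self-dual)
      offer{ack,stop,done} → select{ack,stop,done}  (&→⊕)
        [ack]
          recv[Bool] → send[Bool]
            dual(end) = end
        [stop]
          send[Str] → recv[Str]
            dual(X) = X
        [done]
          recv[Bool] → send[Bool]
            dual(end) = end

send[Str].send[Unit].μX.select{ack: send[Bool].end, stop: recv[Str].X, done: send[Bool].end}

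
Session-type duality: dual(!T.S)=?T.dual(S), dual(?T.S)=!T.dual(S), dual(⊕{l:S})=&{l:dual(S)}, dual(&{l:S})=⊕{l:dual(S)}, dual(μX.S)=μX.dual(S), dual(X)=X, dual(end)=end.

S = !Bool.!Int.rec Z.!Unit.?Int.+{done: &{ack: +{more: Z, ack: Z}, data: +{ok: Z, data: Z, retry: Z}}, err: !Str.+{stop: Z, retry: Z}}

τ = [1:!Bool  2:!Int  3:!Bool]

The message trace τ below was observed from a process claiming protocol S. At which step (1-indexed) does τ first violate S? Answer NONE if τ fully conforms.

3

[1] !Bool  ok  cont: !Int.rec Z.…
[2] !Int  ok  cont: rec Z.…
[3] got !Bool, protocol expects !Unit  ✗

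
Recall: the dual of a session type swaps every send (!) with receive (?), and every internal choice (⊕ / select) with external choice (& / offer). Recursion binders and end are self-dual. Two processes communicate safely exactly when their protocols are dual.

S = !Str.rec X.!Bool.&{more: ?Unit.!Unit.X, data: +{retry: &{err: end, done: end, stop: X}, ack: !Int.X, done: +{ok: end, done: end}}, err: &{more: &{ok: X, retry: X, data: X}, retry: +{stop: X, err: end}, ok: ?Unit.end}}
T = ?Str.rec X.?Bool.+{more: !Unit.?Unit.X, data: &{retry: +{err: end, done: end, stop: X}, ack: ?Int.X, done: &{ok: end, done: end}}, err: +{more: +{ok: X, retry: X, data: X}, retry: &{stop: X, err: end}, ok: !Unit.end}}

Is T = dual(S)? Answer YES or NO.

!Str vs ?Str  match
  rec X vs rec X  match (binder kept)
    !Bool vs ?Bool  match
      &{more,data,err} vs +{more,data,err}  match labels match
        [more]
          ?Unit vs !Unit  match
            !Unit vs ?Unit  match
              X vs X  match
        [data]
          +{retry,ack,done} vs &{retry,ack,done}  match labels match
            [retry]
              &{err,done,stop} vs +{err,done,stop}  match labels match
                [err]
                  end vs end  match
                [done]
                  end vs end  match
                [stop]
                  X vs X  match
            [ack]
              !Int vs ?Int  match
                X vs X  match
            [done]
              +{ok,done} vs &{ok,done}  match labels match
                [ok]
                  end vs end  match
                [done]
                  end vs end  match
        [err]
          &{more,retry,ok} vs +{more,retry,ok}  match labels match
            [more]
              &{ok,retry,data} vs +{ok,retry,data}  match labels match
                [ok]
                  X vs X  match
                [retry]
                  X vs X  match
                [data]
                  X vs X  match
            [retry]
              +{stop,err} vs &{stop,err}  match labels match
                [stop]
                  X vs X  match
                [err]
                  end vs end  match
            [ok]
              ?Unit vs !Unit  match
                end vs end  match

YES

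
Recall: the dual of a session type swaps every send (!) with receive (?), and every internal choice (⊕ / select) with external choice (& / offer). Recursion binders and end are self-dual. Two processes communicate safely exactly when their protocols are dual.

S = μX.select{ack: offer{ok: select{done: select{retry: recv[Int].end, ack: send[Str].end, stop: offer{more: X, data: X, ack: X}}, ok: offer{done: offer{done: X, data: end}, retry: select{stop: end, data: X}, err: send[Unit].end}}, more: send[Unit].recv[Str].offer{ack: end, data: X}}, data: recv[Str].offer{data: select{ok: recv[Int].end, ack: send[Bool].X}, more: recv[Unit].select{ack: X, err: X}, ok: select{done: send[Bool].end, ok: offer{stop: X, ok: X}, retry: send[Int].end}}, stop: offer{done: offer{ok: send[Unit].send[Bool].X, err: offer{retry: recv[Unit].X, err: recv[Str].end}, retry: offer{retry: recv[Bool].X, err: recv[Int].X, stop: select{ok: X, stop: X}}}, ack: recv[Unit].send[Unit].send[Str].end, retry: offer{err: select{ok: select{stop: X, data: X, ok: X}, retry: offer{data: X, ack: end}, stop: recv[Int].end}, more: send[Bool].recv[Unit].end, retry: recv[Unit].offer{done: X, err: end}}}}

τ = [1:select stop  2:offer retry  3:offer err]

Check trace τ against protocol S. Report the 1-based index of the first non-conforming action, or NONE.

step 1: select stop  match  now at offer{done: offer{ok: send[Unit].send[Bool].μX.…, err: offer{retry: recv[Unit].μX.…, err: recv[Str].end}, retry: offer{retry: recv[Bool].μX.…, err: recv[Int].μX.…, stop: select{ok: μX.…, stop: μX.…}}}, ack: recv[Unit].send[Unit].send[Str].end, retry: offer{err: select{ok: select{stop: μX.…, data: μX.…, ok: μX.…}, retry: offer{data: μX.…, ack: end}, stop: recv[Int].end}, more: send[Bool].recv[Unit].end, retry: recv[Unit].offer{done: μX.…, err: end}}}
step 2: offer retry  match  now at offer{err: select{ok: select{stop: μX.…, data: μX.…, ok: μX.…}, retry: offer{data: μX.…, ack: end}, stop: recv[Int].end}, more: send[Bool].recv[Unit].end, retry: recv[Unit].offer{done: μX.…, err: end}}
step 3: offer err  match  now at select{ok: select{stop: μX.…, data: μX.…, ok: μX.…}, retry: offer{data: μX.…, ack: end}, stop: recv[Int].end}
trace exhausted — no violation

NONE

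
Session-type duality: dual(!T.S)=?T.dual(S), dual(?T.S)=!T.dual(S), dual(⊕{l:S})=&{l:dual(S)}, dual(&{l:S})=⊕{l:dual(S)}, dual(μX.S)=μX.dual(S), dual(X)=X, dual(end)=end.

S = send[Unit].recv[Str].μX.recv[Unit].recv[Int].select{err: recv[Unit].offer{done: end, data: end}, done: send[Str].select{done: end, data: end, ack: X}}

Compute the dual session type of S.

send[Unit] → recv[Unit]
  recv[Str] → send[Str]
    μX → μX  (binder kept)
      recv[Unit] → send[Unit]
        recv[Int] → send[Int]
          select{err,done} → offer{err,done}  (⊕→&)
            case err:
              recv[Unit] → send[Unit]
                offer{done,data} → select{done,data}  (&→⊕)
                  case done:
                    end self-dual
                  case data:
                    end self-dual
            case done:
              send[Str] → recv[Str]
                select{done,data,ack} → offer{done,data,ack}  (⊕→&)
                  case done:
                    end self-dual
                  case data:
                    end self-dual
                  case ack:
                    X self-dual

recv[Unit].send[Str].μX.send[Unit].send[Int].offer{err: send[Unit].select{done: end, data: end}, done: recv[Str].offer{done: end, data: end, ack: X}}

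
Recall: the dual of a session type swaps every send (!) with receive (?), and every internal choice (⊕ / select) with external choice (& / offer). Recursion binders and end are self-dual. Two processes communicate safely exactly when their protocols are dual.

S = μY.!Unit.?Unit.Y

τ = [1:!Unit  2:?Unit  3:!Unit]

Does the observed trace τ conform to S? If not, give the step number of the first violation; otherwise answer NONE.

NONE

@1 !Unit  ✓  now at ?Unit.μY.…
@2 ?Unit  ✓  now at μY.…
@3 !Unit  ✓  now at ?Unit.μY.…
τ conforms to S (length 3)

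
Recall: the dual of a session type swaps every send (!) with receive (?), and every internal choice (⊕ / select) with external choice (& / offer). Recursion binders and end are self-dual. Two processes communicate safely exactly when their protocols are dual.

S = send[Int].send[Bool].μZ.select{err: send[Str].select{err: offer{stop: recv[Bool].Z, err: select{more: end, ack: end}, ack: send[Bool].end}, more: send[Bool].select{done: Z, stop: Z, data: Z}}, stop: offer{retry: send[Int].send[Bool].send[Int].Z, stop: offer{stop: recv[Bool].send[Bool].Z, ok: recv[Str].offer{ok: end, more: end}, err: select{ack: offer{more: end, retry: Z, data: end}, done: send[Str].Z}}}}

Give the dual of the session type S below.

send[Int] → recv[Int]
  send[Bool] → recv[Bool]
    μZ → μZ  (rec unchanged)
      select{err,stop} → offer{err,stop}  (internal→external)
        • err:
          send[Str] → recv[Str]
            select{err,more} → offer{err,more}  (internal→external)
              • err:
                offer{stop,err,ack} → select{stop,err,ack}  (external→internal)
                  • stop:
                    recv[Bool] → send[Bool]
                      Z ↦ Z
                  • err:
                    select{more,ack} → offer{more,ack}  (internal→external)
                      • more:
                        end ↦ end
                      • ack:
                        end ↦ end
                  • ack:
                    send[Bool] → recv[Bool]
                      end ↦ end
              • more:
                send[Bool] → recv[Bool]
                  select{done,stop,data} → offer{done,stop,data}  (internal→external)
                    • done:
                      Z ↦ Z
                    • stop:
                      Z ↦ Z
                    • data:
                      Z ↦ Z
        • stop:
          offer{retry,stop} → select{retry,stop}  (external→internal)
            • retry:
              send[Int] → recv[Int]
                send[Bool] → recv[Bool]
                  send[Int] → recv[Int]
                    Z ↦ Z
            • stop:
              offer{stop,ok,err} → select{stop,ok,err}  (external→internal)
                • stop:
                  recv[Bool] → send[Bool]
                    send[Bool] → recv[Bool]
                      Z ↦ Z
                • ok:
                  recv[Str] → send[Str]
                    offer{ok,more} → select{ok,more}  (external→internal)
                      • ok:
                        end ↦ end
                      • more:
                        end ↦ end
                • err:
                  select{ack,done} → offer{ack,done}  (internal→external)
                    • ack:
                      offer{more,retry,data} → select{more,retry,data}  (external→internal)
                        • more:
                          end ↦ end
                        • retry:
                          Z ↦ Z
                        • data:
                          end ↦ end
                    • done:
                      send[Str] → recv[Str]
                        Z ↦ Z

recv[Int].recv[Bool].μZ.offer{err: recv[Str].offer{err: select{stop: send[Bool].Z, err: offer{more: end, ack: end}, ack: recv[Bool].end}, more: recv[Bool].offer{done: Z, stop: Z, data: Z}}, stop: select{retry: recv[Int].recv[Bool].recv[Int].Z, stop: select{stop: send[Bool].recv[Bool].Z, ok: send[Str].select{ok: end, more: end}, err: offer{ack: select{more: end, retry: Z, data: end}, done: recv[Str].Z}}}}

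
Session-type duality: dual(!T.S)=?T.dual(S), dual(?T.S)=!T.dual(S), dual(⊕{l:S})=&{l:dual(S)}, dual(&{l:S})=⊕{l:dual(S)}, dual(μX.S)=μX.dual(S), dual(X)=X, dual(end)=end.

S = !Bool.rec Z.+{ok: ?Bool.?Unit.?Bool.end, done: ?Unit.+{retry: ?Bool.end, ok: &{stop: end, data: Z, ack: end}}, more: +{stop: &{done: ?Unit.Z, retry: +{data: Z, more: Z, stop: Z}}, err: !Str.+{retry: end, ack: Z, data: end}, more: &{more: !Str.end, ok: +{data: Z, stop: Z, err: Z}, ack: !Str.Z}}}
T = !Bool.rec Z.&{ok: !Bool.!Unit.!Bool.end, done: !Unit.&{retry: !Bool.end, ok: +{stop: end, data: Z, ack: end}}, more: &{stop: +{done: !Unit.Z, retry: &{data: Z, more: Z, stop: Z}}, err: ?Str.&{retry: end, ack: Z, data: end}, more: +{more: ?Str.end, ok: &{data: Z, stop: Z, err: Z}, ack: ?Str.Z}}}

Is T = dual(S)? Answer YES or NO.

!Bool vs !Bool  ✗ same direction on both sides — not dual

NO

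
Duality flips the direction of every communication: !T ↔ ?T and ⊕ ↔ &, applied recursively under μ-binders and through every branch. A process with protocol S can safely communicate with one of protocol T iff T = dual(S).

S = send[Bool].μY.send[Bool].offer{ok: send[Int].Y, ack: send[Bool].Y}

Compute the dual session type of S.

recv[Bool].μY.recv[Bool].select{ok: recv[Int].Y, ack: recv[Bool].Y}

send[Bool] ↦ recv[Bool]
  μY ↦ μY  (binder kept)
    send[Bool] ↦ recv[Bool]
      offer{ok,ack} ↦ select{ok,ack}  (offer→select)
        case ok:
          send[Int] ↦ recv[Int]
            dual(Y) = Y
        case ack:
          send[Bool] ↦ recv[Bool]
            dual(Y) = Y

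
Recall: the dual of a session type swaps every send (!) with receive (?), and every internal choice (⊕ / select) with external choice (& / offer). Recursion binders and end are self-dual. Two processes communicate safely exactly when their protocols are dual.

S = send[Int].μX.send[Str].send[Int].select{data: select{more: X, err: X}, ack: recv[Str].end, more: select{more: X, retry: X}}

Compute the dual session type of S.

recv[Int].μX.recv[Str].recv[Int].offer{data: offer{more: X, err: X}, ack: send[Str].end, more: offer{more: X, retry: X}}

send[Int] → recv[Int]
  μX → μX  (binder kept)
    send[Str] → recv[Str]
      send[Int] → recv[Int]
        select{data,ack,more} → offer{data,ack,more}  (select→offer)
          [data]
            select{more,err} → offer{more,err}  (select→offer)
              [more]
                dual(X) = X
              [err]
                dual(X) = X
          [ack]
            recv[Str] → send[Str]
              dual(end) = end
          [more]
            select{more,retry} → offer{more,retry}  (select→offer)
              [more]
                dual(X) = X
              [retry]
                dual(X) = X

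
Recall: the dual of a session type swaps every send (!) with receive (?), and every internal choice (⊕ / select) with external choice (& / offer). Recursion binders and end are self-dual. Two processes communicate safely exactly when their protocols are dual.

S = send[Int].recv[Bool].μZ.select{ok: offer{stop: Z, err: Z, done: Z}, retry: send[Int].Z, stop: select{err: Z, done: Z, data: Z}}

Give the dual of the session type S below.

send[Int] ↦ recv[Int]
  recv[Bool] ↦ send[Bool]
    μZ ↦ μZ  (binder kept)
      select{ok,retry,stop} ↦ offer{ok,retry,stop}  (select→offer)
        • ok:
          offer{stop,err,done} ↦ select{stop,err,done}  (offer→select)
            • stop:
              dual(Z) = Z
            • err:
              dual(Z) = Z
            • done:
              dual(Z) = Z
        • retry:
          send[Int] ↦ recv[Int]
            dual(Z) = Z
        • stop:
          select{err,done,data} ↦ offer{err,done,data}  (select→offer)
            • err:
              dual(Z) = Z
            • done:
              dual(Z) = Z
            • data:
              dual(Z) = Z

recv[Int].send[Bool].μZ.offer{ok: select{stop: Z, err: Z, done: Z}, retry: recv[Int].Z, stop: offer{err: Z, done: Z, data: Z}}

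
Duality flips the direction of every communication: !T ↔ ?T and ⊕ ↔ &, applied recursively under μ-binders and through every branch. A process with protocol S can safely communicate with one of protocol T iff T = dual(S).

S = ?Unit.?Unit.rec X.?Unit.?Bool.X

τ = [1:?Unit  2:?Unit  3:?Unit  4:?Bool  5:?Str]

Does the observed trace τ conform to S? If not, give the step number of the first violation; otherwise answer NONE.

5

step 1: ?Unit  ✓  residual = ?Unit.rec X.…
step 2: ?Unit  ✓  residual = rec X.…
step 3: ?Unit  ✓  residual = ?Bool.rec X.…
step 4: ?Bool  ✓  residual = rec X.…
step 5: got ?Str, protocol expects ?Unit  ✗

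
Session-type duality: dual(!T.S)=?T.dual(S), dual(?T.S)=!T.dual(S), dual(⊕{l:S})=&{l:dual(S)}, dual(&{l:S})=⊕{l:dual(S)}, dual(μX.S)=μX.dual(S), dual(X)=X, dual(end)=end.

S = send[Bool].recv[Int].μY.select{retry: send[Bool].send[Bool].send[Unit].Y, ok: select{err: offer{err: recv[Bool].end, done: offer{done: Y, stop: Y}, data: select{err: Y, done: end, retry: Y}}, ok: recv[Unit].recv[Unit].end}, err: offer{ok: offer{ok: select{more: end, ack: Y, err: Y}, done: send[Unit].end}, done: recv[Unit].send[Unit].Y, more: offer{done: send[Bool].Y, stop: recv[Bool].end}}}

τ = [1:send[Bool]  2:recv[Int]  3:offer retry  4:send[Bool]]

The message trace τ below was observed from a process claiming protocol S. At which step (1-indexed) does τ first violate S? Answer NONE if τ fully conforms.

3

step 1: send[Bool]  ✓  residual = recv[Int].μY.…
step 2: recv[Int]  ✓  residual = μY.…
step 3: got offer retry, protocol expects select retry or select ok or select err  ✗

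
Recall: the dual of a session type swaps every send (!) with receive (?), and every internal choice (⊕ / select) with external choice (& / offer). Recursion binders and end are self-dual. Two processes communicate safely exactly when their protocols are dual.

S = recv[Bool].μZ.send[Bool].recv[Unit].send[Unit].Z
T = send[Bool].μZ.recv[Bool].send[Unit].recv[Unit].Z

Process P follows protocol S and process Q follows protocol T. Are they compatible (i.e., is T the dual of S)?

YES

recv[Bool] ‖ send[Bool]  match
  μZ ‖ μZ  match (binder kept)
    send[Bool] ‖ recv[Bool]  match
      recv[Unit] ‖ send[Unit]  match
        send[Unit] ‖ recv[Unit]  match
          Z ‖ Z  match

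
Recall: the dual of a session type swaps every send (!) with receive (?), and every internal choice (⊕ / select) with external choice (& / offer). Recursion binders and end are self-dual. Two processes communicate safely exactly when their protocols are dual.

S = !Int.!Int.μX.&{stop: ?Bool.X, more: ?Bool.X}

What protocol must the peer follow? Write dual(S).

?Int.?Int.μX.⊕{stop: !Bool.X, more: !Bool.X}

!Int → ?Int
  !Int → ?Int
    μX → μX  (binder kept)
      &{stop,more} → ⊕{stop,more}  (offer→select)
        [stop]
          ?Bool → !Bool
            X self-dual
        [more]
          ?Bool → !Bool
            X self-dual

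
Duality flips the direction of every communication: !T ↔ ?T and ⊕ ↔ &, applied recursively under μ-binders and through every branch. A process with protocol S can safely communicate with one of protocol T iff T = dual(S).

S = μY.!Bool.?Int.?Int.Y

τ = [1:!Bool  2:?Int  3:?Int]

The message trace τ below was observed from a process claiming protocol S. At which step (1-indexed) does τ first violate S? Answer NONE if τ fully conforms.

step 1: !Bool  ok  now at ?Int.?Int.μY.…
step 2: ?Int  ok  now at ?Int.μY.…
step 3: ?Int  ok  now at μY.…
all 3 steps conform

NONE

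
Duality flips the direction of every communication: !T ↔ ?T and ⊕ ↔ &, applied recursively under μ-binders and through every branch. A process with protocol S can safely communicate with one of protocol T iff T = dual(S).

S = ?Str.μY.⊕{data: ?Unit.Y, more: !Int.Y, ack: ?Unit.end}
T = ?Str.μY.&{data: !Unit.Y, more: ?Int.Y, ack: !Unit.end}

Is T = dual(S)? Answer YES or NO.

?Str | ?Str  ✗ same direction on both sides — not dual

NO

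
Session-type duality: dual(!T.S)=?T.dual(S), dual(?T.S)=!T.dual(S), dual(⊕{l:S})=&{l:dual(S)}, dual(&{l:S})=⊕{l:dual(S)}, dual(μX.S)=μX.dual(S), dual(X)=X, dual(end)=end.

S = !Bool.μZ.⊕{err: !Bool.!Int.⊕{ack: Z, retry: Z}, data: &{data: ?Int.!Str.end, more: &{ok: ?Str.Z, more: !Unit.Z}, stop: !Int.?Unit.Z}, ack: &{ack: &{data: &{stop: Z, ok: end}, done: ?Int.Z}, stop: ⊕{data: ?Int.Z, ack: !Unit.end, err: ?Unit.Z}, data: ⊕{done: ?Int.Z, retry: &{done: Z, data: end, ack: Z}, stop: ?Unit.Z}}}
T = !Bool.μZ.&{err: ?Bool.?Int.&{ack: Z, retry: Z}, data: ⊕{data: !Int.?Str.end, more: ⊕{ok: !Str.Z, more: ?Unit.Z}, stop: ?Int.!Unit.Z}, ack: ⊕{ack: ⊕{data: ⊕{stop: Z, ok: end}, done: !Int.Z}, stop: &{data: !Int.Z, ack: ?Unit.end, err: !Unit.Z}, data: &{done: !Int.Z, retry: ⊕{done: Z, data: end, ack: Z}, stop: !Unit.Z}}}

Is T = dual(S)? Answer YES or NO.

!Bool vs !Bool  ✗ same direction on both sides — not dual

NO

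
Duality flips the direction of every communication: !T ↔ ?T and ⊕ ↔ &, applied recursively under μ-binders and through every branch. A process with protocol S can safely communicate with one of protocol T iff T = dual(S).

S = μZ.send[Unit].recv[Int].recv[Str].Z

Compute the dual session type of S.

μZ.recv[Unit].send[Int].send[Str].Z

μZ → μZ  (μ self-dual)
  send[Unit] → recv[Unit]
    recv[Int] → send[Int]
      recv[Str] → send[Str]
        Z self-dual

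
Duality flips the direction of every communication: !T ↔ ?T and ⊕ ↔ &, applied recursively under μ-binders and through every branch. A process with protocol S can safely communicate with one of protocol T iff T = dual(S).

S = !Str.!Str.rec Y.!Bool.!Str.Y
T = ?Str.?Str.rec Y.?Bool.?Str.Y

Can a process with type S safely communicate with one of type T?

!Str ‖ ?Str  ✓
  !Str ‖ ?Str  ✓
    rec Y ‖ rec Y  ✓ (binder kept)
      !Bool ‖ ?Bool  ✓
        !Str ‖ ?Str  ✓
          Y ‖ Y  ✓

YES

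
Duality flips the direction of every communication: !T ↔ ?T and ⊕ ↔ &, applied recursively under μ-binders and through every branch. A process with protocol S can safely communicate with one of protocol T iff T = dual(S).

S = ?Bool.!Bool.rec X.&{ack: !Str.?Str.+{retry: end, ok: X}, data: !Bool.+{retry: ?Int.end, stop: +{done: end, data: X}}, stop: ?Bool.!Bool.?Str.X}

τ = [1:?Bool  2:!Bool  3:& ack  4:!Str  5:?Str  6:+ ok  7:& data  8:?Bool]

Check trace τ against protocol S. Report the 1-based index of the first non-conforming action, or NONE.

8

@1 ?Bool  match  residual = !Bool.rec X.…
@2 !Bool  match  residual = rec X.…
@3 & ack  match  residual = !Str.?Str.+{retry: end, ok: rec X.…}
@4 !Str  match  residual = ?Str.+{retry: end, ok: rec X.…}
@5 ?Str  match  residual = +{retry: end, ok: rec X.…}
@6 + ok  match  residual = rec X.…
@7 & data  match  residual = !Bool.+{retry: ?Int.end, stop: +{done: end, data: rec X.…}}
@8 got ?Bool, protocol expects !Bool  ✗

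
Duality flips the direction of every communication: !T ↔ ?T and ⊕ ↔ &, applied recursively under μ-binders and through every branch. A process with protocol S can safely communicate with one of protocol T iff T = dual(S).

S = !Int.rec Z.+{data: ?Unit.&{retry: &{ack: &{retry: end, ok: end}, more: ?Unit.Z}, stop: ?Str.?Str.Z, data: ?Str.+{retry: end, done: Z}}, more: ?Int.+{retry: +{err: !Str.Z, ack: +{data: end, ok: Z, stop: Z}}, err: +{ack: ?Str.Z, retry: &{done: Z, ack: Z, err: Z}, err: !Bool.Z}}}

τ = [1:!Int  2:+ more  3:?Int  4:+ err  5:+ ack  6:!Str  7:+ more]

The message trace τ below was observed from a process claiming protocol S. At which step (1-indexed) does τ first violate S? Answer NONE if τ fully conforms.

@1 !Int  ok  residual = rec Z.…
@2 + more  ok  residual = ?Int.+{retry: +{err: !Str.rec Z.…, ack: +{data: end, ok: rec Z.…, stop: rec Z.…}}, err: +{ack: ?Str.rec Z.…, retry: &{done: rec Z.…, ack: rec Z.…, err: rec Z.…}, err: !Bool.rec Z.…}}
@3 ?Int  ok  residual = +{retry: +{err: !Str.rec Z.…, ack: +{data: end, ok: rec Z.…, stop: rec Z.…}}, err: +{ack: ?Str.rec Z.…, retry: &{done: rec Z.…, ack: rec Z.…, err: rec Z.…}, err: !Bool.rec Z.…}}
@4 + err  ok  residual = +{ack: ?Str.rec Z.…, retry: &{done: rec Z.…, ack: rec Z.…, err: rec Z.…}, err: !Bool.rec Z.…}
@5 + ack  ok  residual = ?Str.rec Z.…
@6 got !Str, protocol expects ?Str  ✗

6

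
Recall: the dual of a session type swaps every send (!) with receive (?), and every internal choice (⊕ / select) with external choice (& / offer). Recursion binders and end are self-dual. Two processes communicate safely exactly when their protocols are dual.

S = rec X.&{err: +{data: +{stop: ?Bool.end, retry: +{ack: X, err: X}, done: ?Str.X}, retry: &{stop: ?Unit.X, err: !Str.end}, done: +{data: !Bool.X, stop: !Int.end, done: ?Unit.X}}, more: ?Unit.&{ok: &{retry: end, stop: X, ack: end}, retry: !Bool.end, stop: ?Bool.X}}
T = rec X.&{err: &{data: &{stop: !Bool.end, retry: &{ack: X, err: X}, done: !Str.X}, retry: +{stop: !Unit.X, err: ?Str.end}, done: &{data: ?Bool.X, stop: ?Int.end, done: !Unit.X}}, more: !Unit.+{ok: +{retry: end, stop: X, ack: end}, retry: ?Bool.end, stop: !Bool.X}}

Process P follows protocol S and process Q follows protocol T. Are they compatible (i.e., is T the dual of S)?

NO

rec X ‖ rec X  match (binder kept)
  &{err,more} ‖ &{err,more}  ✗ choice polarity not flipped — not dual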